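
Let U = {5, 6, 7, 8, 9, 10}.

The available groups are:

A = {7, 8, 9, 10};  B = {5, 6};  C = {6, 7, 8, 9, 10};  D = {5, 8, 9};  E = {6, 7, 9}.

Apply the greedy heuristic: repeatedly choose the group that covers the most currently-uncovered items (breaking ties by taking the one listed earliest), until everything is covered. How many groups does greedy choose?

2

Greedy: pick C (covers 5 new) → pick B (covers 1 new). Total picks: 2.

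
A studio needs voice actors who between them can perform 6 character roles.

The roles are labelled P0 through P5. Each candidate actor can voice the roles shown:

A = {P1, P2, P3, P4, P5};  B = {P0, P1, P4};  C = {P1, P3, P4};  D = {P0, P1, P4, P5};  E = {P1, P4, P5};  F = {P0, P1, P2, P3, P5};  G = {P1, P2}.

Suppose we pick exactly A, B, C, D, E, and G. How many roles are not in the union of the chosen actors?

Union of A, B, C, D, E, G = {P0, P1, P2, P3, P4, P5} — that's every role, so 0 are uncovered.

0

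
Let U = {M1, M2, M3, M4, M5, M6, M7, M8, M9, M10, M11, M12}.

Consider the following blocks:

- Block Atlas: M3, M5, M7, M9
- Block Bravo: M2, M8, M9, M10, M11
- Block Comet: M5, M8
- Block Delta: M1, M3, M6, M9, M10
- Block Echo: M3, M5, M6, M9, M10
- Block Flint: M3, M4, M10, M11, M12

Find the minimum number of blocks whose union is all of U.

4

Atlas, Bravo, Delta, and Flint cover everything between them: the union {M1, M2, M3, M4, M5, M6, M7, M8, M9, M10, M11, M12} is all of U.
Only Delta contains M1, so Delta is forced; the remaining 7 items need at least 3 more blocks (each remaining block adds at most 3) — so at least 4 blocks are needed, and 4 is optimal.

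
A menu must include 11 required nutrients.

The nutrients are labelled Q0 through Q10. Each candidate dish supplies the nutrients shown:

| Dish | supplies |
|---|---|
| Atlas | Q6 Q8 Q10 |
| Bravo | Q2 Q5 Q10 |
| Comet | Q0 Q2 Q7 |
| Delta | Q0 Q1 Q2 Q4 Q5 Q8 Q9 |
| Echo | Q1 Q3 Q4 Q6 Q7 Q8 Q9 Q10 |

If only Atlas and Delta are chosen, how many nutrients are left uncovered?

2

Union of Atlas, Delta = {Q0, Q1, Q2, Q4, Q5, Q6, Q8, Q9, Q10}.
Not covered: Q3, Q7 — 2 nutrients.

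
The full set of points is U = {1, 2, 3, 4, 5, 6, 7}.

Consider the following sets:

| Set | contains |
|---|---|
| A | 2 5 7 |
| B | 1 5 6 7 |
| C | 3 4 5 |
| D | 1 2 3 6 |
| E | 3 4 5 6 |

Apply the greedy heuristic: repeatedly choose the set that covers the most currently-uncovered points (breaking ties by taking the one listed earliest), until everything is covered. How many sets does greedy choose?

3

Greedy: pick B (covers 4 new) → pick C (covers 2 new) → pick A (covers 1 new). Total picks: 3.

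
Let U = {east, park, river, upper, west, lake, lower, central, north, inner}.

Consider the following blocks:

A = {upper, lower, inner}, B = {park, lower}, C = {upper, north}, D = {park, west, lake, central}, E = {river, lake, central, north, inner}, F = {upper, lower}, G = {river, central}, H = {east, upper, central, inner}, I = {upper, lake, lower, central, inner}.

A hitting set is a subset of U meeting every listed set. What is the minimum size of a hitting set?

The 3 items {park, river, upper} hit every block.
The blocks B, C, G are pairwise disjoint, so any hitting set needs a separate item for each — at least 3. Hence 3 is optimal.

3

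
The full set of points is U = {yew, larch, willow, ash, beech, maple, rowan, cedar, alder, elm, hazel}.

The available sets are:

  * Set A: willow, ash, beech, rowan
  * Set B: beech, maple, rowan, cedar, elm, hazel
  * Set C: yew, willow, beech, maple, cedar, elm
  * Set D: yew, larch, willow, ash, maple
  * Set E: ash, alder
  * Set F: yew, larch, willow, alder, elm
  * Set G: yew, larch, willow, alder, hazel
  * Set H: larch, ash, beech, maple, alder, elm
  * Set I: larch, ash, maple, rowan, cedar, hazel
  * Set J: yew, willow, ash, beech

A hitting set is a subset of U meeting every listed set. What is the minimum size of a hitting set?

T = {willow, ash, rowan} meets every set (each contains at least one member of T), and |T| = 3.
No choice of 2 points meets every set, so 3 is the minimum.

3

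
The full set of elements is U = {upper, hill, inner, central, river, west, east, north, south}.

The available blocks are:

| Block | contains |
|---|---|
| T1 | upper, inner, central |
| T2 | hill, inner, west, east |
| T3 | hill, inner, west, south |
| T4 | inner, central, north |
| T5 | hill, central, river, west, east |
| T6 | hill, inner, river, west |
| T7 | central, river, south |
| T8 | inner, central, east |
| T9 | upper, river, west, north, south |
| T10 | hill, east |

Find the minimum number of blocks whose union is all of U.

3

T1 and T5 and T9 together: T1 ∪ T5 ∪ T9 = {upper, hill, inner, central, river, west, east, north, south} — every element is covered.
No 2 of the 10 blocks cover everything (all 45 combinations miss at least one element), so 3 is optimal.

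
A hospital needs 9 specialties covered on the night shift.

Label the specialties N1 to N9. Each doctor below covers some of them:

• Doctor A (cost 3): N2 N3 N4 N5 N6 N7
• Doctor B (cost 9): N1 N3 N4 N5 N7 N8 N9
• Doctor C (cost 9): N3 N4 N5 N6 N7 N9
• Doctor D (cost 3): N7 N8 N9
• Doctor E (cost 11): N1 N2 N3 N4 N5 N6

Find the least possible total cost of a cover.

A, B together cover every specialty (A ∪ B = {N1, N2, N3, N4, N5, N6, N7, N8, N9}); total cost 3 + 9 = 12.
The greedy pick A, D, B costs 15; no covering selection beats 12.

12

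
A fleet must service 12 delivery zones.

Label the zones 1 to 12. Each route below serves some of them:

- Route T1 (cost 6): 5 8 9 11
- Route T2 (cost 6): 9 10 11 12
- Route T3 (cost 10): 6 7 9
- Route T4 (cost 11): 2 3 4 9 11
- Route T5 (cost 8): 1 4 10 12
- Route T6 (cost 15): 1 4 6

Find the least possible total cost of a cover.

T1, T3, T4, T5 together cover every zone (T1 ∪ T3 ∪ T4 ∪ T5 = {1, 2, 3, 4, 5, 6, 7, 8, 9, 10, 11, 12}); total cost 6 + 10 + 11 + 8 = 35.
No covering selection has total cost below 35.

35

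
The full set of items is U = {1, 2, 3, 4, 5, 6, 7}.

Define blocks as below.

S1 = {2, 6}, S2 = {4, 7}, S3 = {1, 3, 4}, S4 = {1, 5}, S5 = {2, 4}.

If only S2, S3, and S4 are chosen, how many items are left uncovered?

2

Union of S2, S3, S4 = {1, 3, 4, 5, 7}.
Not covered: 2, 6 — 2 items.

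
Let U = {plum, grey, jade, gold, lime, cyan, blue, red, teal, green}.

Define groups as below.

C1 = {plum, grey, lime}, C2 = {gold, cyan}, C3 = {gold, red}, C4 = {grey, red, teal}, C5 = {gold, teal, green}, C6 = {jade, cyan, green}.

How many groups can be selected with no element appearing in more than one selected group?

3

C1, C3, C6 are pairwise disjoint (C1={plum,grey,lime}; C3={gold,red}; C6={jade,cyan,green}).
Every remaining group overlaps one of these, and no 4 of the listed groups are pairwise disjoint, so 3 is the maximum.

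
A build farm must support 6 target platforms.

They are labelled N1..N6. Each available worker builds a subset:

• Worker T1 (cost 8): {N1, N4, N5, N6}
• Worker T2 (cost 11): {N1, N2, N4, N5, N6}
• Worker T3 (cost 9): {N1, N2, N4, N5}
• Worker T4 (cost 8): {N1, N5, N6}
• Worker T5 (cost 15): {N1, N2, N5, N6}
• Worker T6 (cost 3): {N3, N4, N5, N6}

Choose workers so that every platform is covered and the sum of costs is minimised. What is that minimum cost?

12

T3, T6 together cover every platform (T3 ∪ T6 = {N1, N2, N3, N4, N5, N6}); total cost 9 + 3 = 12.
No covering selection has total cost below 12.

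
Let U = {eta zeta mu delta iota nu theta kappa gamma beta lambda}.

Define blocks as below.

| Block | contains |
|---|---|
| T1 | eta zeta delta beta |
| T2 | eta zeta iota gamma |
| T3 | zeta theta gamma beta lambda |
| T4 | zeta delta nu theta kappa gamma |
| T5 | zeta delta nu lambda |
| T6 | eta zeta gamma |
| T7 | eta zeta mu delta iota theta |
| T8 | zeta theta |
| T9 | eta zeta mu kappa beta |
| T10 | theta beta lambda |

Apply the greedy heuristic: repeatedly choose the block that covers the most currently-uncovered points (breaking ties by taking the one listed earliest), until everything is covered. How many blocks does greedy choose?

Greedy: pick T4 (covers 6 new) → pick T7 (covers 3 new) → pick T3 (covers 2 new). Total picks: 3.

3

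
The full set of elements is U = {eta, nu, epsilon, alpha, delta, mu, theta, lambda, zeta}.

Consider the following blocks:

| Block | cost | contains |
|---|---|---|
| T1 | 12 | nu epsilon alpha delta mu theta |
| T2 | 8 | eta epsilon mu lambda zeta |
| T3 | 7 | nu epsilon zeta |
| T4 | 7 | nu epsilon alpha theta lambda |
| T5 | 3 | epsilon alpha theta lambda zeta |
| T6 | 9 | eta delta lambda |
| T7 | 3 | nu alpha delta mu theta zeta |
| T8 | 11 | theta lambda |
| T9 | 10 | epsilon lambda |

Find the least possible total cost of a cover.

T2, T7 together cover every element (T2 ∪ T7 = {eta, nu, epsilon, alpha, delta, mu, theta, lambda, zeta}); total cost 8 + 3 = 11.
The greedy pick T7, T5, T2 costs 14; no covering selection beats 11.

11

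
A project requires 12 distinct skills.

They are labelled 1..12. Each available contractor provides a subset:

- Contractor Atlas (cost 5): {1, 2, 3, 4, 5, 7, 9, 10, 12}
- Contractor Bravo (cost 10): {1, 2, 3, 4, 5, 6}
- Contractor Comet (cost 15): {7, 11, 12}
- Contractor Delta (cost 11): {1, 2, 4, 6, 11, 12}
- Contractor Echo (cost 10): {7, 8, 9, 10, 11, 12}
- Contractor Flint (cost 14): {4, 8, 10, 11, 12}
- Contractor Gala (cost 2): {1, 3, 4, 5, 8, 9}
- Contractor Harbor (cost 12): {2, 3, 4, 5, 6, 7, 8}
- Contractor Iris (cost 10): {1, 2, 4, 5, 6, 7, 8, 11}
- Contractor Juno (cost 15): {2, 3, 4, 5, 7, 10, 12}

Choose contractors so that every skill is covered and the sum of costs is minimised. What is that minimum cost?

Atlas, Iris together cover every skill (Atlas ∪ Iris = {1, 2, 3, 4, 5, 6, 7, 8, 9, 10, 11, 12}); total cost 5 + 10 = 15.
The greedy pick Gala, Atlas, Iris costs 17; no covering selection beats 15.

15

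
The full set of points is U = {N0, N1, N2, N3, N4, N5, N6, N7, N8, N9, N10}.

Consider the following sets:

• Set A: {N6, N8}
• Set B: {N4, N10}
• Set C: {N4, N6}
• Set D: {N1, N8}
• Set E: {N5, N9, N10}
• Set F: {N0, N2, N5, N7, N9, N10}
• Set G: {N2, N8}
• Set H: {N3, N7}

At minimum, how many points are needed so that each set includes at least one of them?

4

Take T = {N6, N7, N8, N10}. Each listed set contains at least one of these, so T is a hitting set of size 4.
The sets C, D, E, H are pairwise disjoint, so any hitting set needs a separate point for each — at least 4. Hence 4 is optimal.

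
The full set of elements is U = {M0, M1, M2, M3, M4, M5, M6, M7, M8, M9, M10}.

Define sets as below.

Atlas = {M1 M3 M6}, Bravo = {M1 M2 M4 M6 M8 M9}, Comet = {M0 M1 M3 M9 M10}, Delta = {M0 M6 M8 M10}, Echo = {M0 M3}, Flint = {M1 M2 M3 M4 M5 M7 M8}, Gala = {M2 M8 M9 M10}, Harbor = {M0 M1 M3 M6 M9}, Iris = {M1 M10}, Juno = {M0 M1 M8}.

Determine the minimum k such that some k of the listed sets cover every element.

Comet and Delta and Flint together: Comet ∪ Delta ∪ Flint = {M0, M1, M2, M3, M4, M5, M6, M7, M8, M9, M10} — every element is covered.
Only Flint contains M5, so Flint is forced; the remaining 4 elements need at least 2 more sets (each remaining set adds at most 3) — so at least 3 sets are needed, and 3 is optimal.

3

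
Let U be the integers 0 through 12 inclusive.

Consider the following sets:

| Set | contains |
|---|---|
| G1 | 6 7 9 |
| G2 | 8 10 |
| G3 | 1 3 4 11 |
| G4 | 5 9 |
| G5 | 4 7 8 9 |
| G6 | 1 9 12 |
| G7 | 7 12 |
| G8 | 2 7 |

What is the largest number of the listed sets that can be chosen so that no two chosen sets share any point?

G2, G3, G4, G7 are pairwise disjoint (G2={8,10}; G3={1,3,4,11}; G4={5,9}; G7={7,12}).
Every remaining set overlaps one of these, and no 5 of the listed sets are pairwise disjoint, so 4 is the maximum.

4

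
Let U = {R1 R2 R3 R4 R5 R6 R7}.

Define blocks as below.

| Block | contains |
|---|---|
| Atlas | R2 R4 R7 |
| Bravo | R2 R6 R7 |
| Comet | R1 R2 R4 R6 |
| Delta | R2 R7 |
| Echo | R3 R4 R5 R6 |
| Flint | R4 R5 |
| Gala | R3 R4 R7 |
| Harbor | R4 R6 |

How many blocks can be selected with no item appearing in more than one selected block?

Delta, Flint are pairwise disjoint (Delta={R2,R7}; Flint={R4,R5}).
Every remaining block overlaps one of these, and no 3 of the listed blocks are pairwise disjoint, so 2 is the maximum.

2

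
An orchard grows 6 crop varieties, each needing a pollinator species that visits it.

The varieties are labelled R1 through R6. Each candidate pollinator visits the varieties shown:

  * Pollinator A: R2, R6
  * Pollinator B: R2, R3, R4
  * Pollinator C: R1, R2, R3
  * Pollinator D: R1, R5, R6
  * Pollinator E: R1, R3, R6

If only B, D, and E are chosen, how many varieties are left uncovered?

Union of B, D, E = {R1, R2, R3, R4, R5, R6} — that's every variety, so 0 are uncovered.

0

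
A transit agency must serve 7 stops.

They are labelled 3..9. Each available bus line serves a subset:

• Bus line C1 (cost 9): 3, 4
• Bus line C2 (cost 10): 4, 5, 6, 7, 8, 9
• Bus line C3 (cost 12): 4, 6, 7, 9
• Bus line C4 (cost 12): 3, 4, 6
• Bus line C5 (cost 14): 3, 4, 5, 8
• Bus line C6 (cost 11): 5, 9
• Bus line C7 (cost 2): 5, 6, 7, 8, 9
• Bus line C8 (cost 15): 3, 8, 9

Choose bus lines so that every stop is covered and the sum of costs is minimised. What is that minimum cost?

11

C1, C7 together cover every stop (C1 ∪ C7 = {3, 4, 5, 6, 7, 8, 9}); total cost 9 + 2 = 11.
No covering selection has total cost below 11.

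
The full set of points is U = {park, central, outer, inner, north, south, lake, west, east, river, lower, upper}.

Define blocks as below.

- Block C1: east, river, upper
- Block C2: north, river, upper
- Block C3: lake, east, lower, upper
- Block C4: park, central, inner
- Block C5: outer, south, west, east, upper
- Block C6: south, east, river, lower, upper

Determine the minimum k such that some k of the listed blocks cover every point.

4

Take {C2, C3, C4, C5}. Their union is {park, central, outer, inner, north, south, lake, west, east, river, lower, upper}, which is all 12 points.
Only C5 contains outer, so C5 is forced; the remaining 7 points need at least 3 more blocks (each remaining block adds at most 3) — so at least 4 blocks are needed, and 4 is optimal.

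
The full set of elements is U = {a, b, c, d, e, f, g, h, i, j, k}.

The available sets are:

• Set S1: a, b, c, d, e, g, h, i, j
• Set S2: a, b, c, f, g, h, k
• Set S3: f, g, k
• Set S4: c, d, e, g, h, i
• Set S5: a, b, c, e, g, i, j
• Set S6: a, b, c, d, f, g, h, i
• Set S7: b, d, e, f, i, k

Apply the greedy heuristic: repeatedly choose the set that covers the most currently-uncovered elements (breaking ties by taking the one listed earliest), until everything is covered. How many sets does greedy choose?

2

Greedy: pick S1 (covers 9 new) → pick S2 (covers 2 new). Total picks: 2.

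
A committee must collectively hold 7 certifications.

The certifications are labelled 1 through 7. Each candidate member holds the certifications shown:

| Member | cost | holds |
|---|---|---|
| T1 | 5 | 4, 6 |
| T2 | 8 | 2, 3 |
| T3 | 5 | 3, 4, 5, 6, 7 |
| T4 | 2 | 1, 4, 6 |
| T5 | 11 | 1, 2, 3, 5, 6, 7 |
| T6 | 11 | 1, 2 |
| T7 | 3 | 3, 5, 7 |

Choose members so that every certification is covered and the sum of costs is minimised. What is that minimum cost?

T2, T4, T7 together cover every certification (T2 ∪ T4 ∪ T7 = {1, 2, 3, 4, 5, 6, 7}); total cost 8 + 2 + 3 = 13.
No covering selection has total cost below 13.

13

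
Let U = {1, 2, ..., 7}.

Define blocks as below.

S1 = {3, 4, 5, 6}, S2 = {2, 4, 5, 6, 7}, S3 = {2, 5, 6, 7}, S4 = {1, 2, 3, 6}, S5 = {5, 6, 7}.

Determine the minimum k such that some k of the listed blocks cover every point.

2

S2 and S4 cover everything between them: the union {1, 2, 3, 4, 5, 6, 7} is all of U.
No single block has all 7 points (the largest, S2, has 5), so 2 is optimal.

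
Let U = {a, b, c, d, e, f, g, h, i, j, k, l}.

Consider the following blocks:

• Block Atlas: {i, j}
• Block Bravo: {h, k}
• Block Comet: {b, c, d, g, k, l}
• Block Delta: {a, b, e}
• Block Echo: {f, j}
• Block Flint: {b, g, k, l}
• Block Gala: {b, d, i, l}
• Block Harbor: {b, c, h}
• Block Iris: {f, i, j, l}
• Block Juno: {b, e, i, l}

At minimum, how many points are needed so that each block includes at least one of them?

T = {b, h, j} meets every block (each contains at least one member of T), and |T| = 3.
The blocks Bravo, Echo, Gala are pairwise disjoint, so any hitting set needs a separate point for each — at least 3. Hence 3 is optimal.

3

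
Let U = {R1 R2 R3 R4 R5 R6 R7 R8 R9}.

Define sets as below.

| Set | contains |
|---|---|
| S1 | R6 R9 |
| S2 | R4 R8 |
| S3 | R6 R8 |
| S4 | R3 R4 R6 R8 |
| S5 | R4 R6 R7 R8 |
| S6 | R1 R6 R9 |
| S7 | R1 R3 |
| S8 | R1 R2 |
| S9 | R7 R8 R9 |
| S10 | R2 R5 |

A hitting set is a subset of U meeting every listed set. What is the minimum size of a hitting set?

4

The 4 points {R1, R5, R8, R9} hit every set.
The sets S1, S2, S7, S10 are pairwise disjoint, so any hitting set needs a separate point for each — at least 4. Hence 4 is optimal.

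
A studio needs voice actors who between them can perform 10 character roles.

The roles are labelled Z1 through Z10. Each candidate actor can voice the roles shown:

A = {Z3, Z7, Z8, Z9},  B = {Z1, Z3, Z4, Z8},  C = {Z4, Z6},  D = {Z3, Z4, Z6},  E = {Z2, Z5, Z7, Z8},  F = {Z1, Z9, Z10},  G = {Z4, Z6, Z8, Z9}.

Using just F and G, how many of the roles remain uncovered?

4

Union of F, G = {Z1, Z4, Z6, Z8, Z9, Z10}.
Not covered: Z2, Z3, Z5, Z7 — 4 roles.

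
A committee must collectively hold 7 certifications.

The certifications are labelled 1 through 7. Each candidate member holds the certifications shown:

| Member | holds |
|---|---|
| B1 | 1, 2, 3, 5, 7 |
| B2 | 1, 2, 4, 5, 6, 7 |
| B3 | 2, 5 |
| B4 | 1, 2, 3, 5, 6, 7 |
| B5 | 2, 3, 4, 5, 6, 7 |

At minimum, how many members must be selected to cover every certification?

Take {B1, B5}. Their union is {1, 2, 3, 4, 5, 6, 7}, which is all 7 certifications.
No single member has all 7 certifications (the largest, B2, has 6), so 2 is optimal.

2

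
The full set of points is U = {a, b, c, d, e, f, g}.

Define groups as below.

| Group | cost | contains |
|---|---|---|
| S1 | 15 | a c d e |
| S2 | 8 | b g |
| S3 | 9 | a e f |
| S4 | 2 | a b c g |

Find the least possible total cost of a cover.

S1, S3, S4 together cover every point (S1 ∪ S3 ∪ S4 = {a, b, c, d, e, f, g}); total cost 15 + 9 + 2 = 26.
No covering selection has total cost below 26.

26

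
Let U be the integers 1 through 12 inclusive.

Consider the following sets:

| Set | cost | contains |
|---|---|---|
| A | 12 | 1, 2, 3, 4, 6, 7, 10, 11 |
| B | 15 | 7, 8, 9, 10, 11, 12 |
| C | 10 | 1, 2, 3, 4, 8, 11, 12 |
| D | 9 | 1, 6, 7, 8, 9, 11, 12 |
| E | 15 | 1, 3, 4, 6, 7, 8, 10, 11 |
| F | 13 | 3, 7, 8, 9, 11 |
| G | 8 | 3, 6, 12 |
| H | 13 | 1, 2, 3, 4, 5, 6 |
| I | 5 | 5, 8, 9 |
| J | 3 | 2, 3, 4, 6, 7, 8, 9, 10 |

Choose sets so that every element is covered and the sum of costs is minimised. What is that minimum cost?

D, I, J together cover every element (D ∪ I ∪ J = {1, 2, 3, 4, 5, 6, 7, 8, 9, 10, 11, 12}); total cost 9 + 5 + 3 = 17.
No covering selection has total cost below 17.

17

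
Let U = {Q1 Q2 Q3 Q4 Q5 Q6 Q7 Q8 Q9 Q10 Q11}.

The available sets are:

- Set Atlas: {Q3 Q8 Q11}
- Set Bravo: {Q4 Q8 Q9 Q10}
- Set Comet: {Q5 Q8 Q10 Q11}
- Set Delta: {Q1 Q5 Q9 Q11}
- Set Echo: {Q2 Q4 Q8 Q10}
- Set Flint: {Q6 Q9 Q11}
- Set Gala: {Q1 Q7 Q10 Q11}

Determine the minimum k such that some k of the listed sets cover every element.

5

Atlas and Delta and Echo and Flint and Gala together: Atlas ∪ Delta ∪ Echo ∪ Flint ∪ Gala = {Q1, Q2, Q3, Q4, Q5, Q6, Q7, Q8, Q9, Q10, Q11} — every element is covered.
No 4 of the 7 sets cover everything (all 35 combinations miss at least one element), so 5 is optimal.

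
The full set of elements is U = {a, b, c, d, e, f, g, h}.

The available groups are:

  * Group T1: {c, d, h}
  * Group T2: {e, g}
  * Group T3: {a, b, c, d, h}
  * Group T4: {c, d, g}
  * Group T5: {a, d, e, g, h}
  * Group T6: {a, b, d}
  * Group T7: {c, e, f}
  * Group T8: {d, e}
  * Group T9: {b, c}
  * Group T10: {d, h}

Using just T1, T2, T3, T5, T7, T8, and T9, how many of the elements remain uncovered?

0

Union of T1, T2, T3, T5, T7, T8, T9 = {a, b, c, d, e, f, g, h} — that's every element, so 0 are uncovered.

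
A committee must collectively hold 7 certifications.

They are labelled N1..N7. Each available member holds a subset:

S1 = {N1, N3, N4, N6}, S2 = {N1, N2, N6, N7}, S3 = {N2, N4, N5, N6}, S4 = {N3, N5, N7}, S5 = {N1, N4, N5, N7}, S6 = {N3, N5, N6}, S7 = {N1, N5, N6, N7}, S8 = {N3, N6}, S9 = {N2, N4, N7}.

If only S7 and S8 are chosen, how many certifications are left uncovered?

2

Union of S7, S8 = {N1, N3, N5, N6, N7}.
Not covered: N2, N4 — 2 certifications.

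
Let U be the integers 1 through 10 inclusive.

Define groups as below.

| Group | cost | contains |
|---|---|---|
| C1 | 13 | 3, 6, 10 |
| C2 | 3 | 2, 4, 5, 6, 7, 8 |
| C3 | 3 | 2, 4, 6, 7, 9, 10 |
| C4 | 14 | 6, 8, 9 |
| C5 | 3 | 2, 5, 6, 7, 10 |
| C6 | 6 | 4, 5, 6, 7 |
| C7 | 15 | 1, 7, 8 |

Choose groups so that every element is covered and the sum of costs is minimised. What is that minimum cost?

C1, C2, C3, C7 together cover every element (C1 ∪ C2 ∪ C3 ∪ C7 = {1, 2, 3, 4, 5, 6, 7, 8, 9, 10}); total cost 13 + 3 + 3 + 15 = 34.
No covering selection has total cost below 34.

34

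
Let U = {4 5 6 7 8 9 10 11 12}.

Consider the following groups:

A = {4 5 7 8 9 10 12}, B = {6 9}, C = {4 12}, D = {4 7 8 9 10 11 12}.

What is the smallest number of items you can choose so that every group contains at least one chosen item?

2

H = {4, 9} meets every group (each contains at least one member of H), and |H| = 2.
The groups B, C are pairwise disjoint, so any hitting set needs a separate item for each — at least 2. Hence 2 is optimal.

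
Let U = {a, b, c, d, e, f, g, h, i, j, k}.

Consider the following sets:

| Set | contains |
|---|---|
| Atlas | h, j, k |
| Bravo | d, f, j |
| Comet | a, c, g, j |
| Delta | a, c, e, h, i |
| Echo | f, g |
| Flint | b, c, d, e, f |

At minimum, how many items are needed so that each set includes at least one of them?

Take T = {f, h, j}. Each listed set contains at least one of these, so T is a hitting set of size 3.
No choice of 2 items meets every set, so 3 is the minimum.

3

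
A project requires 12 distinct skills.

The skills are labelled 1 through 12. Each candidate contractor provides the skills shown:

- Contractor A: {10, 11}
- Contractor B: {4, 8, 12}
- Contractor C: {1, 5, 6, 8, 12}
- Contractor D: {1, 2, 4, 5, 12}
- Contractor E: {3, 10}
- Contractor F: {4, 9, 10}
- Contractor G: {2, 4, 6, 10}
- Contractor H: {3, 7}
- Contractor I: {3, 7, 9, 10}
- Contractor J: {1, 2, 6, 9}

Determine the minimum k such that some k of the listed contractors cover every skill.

4

Take {A, C, G, I}. Their union is {1, 2, 3, 4, 5, 6, 7, 8, 9, 10, 11, 12}, which is all 12 skills.
No 3 of the 10 contractors cover everything (all 120 combinations miss at least one skill), so 4 is optimal.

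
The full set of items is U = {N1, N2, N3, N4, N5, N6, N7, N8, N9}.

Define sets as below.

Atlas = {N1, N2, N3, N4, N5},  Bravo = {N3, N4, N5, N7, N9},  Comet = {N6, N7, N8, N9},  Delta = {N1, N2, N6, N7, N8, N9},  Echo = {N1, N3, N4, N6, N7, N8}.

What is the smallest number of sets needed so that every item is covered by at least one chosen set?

2

Bravo and Delta together: Bravo ∪ Delta = {N1, N2, N3, N4, N5, N6, N7, N8, N9} — every item is covered.
No single set has all 9 items (the largest, Delta, has 6), so 2 is optimal.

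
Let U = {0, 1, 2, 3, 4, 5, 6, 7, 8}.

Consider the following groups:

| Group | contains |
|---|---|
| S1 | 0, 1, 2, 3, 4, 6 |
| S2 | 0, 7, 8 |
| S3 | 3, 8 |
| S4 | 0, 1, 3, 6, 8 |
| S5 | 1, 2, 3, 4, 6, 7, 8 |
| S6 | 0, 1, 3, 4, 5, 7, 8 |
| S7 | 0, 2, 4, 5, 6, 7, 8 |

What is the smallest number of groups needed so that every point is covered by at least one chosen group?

S5 and S7 cover everything between them: the union {0, 1, 2, 3, 4, 5, 6, 7, 8} is all of U.
No single group has all 9 points (the largest, S5, has 7), so 2 is optimal.

2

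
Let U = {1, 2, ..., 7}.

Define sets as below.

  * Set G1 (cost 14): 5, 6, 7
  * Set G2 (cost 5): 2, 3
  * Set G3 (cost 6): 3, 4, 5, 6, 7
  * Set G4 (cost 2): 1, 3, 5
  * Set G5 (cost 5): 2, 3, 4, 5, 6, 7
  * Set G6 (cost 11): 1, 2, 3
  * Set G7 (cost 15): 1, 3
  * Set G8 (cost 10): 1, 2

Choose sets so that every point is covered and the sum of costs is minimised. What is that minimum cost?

7

G4, G5 together cover every point (G4 ∪ G5 = {1, 2, 3, 4, 5, 6, 7}); total cost 2 + 5 = 7.
No covering selection has total cost below 7.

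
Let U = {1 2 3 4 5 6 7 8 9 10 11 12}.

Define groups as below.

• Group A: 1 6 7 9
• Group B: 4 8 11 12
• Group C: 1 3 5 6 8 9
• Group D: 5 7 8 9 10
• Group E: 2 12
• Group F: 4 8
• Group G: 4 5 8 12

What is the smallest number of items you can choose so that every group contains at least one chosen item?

3

Take H = {1, 8, 12}. Each listed group contains at least one of these, so H is a hitting set of size 3.
The groups A, E, F are pairwise disjoint, so any hitting set needs a separate item for each — at least 3. Hence 3 is optimal.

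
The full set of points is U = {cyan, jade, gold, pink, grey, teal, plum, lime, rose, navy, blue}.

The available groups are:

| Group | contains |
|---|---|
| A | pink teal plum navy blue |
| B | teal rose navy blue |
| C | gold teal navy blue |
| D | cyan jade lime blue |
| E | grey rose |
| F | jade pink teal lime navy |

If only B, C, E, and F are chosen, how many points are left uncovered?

2

Union of B, C, E, F = {jade, gold, pink, grey, teal, lime, rose, navy, blue}.
Not covered: cyan, plum — 2 points.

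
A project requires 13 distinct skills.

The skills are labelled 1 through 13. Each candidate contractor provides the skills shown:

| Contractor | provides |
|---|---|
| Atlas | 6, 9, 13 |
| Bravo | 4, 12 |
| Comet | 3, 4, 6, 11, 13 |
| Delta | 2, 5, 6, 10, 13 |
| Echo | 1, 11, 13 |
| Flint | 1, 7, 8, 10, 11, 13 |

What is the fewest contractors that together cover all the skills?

Take {Atlas, Bravo, Comet, Delta, Flint}. Their union is {1, 2, 3, 4, 5, 6, 7, 8, 9, 10, 11, 12, 13}, which is all 13 skills.
No 4 of the 6 contractors cover everything (all 15 combinations miss at least one skill), so 5 is optimal.

5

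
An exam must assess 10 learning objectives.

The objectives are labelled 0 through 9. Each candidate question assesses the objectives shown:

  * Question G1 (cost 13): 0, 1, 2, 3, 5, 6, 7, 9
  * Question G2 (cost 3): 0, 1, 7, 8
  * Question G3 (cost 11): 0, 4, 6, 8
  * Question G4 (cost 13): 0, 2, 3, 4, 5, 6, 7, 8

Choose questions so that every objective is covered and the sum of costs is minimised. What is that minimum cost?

G1, G3 together cover every objective (G1 ∪ G3 = {0, 1, 2, 3, 4, 5, 6, 7, 8, 9}); total cost 13 + 11 = 24.
The greedy pick G2, G1, G3 costs 27; no covering selection beats 24.

24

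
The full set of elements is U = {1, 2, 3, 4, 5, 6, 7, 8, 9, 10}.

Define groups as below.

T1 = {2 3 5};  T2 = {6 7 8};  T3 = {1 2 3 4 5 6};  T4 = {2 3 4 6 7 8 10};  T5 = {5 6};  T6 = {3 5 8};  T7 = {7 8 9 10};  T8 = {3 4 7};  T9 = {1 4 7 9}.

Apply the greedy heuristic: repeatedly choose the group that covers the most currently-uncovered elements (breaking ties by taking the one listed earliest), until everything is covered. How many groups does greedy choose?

Greedy: pick T4 (covers 7 new) → pick T3 (covers 2 new) → pick T7 (covers 1 new). Total picks: 3.
(The true minimum cover uses only 2 groups, so greedy is not optimal here.)

3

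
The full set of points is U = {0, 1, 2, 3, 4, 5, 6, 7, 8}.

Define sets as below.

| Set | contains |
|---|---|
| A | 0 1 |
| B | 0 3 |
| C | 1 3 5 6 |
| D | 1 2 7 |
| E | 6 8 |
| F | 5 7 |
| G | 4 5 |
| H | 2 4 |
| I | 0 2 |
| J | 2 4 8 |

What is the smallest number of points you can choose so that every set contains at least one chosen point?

T = {0, 2, 5, 8} meets every set (each contains at least one member of T), and |T| = 4.
The sets A, E, F, H are pairwise disjoint, so any hitting set needs a separate point for each — at least 4. Hence 4 is optimal.

4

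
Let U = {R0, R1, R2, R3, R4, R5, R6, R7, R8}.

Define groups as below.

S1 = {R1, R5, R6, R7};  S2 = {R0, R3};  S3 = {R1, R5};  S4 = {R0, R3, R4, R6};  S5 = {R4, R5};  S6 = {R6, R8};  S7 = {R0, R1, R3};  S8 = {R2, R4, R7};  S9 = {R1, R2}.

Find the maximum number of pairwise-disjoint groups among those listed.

4

S2, S3, S6, S8 are pairwise disjoint (S2={R0,R3}; S3={R1,R5}; S6={R6,R8}; S8={R2,R4,R7}).
Every remaining group overlaps one of these, and no 5 of the listed groups are pairwise disjoint, so 4 is the maximum.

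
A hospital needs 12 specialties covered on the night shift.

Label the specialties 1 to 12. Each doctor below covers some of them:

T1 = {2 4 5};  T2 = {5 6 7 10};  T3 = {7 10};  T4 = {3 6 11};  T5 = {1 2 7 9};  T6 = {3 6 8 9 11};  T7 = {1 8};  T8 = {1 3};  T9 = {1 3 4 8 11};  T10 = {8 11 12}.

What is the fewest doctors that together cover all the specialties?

4

Take {T2, T5, T9, T10}. Their union is {1, 2, 3, 4, 5, 6, 7, 8, 9, 10, 11, 12}, which is all 12 specialties.
Only T10 contains 12, so T10 is forced; the remaining 9 specialties need at least 3 more doctors (each remaining doctor adds at most 4) — so at least 4 doctors are needed, and 4 is optimal.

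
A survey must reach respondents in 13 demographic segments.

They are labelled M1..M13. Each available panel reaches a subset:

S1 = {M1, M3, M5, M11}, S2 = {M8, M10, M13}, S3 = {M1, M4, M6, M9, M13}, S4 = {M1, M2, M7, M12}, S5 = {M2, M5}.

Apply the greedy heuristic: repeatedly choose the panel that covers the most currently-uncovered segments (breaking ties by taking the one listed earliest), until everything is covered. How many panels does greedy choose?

Greedy: pick S3 (covers 5 new) → pick S1 (covers 3 new) → pick S4 (covers 3 new) → pick S2 (covers 2 new). Total picks: 4.

4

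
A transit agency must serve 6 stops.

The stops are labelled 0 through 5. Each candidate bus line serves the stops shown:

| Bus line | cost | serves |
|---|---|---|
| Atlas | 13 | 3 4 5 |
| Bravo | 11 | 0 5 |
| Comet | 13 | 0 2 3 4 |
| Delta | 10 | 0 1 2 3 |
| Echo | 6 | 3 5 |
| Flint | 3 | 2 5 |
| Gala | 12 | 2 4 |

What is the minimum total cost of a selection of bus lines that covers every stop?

23

Atlas, Delta together cover every stop (Atlas ∪ Delta = {0, 1, 2, 3, 4, 5}); total cost 13 + 10 = 23.
The greedy pick Flint, Delta, Gala costs 25; no covering selection beats 23.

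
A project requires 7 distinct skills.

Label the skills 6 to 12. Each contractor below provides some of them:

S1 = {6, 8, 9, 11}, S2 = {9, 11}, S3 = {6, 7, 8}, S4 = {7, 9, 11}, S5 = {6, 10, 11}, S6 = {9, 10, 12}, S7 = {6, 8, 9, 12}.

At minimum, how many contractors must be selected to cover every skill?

S4 and S6 and S7 together: S4 ∪ S6 ∪ S7 = {6, 7, 8, 9, 10, 11, 12} — every skill is covered.
No 2 of the 7 contractors cover everything (all 21 combinations miss at least one skill), so 3 is optimal.

3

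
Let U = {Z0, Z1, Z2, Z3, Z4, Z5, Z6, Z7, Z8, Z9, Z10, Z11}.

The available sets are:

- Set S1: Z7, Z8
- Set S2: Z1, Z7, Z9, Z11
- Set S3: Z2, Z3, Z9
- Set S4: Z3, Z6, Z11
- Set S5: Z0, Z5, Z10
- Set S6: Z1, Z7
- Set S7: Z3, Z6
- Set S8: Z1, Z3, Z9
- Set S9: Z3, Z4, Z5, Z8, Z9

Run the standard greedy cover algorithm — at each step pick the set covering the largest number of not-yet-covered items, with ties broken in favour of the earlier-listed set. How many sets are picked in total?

Greedy: pick S9 (covers 5 new) → pick S2 (covers 3 new) → pick S5 (covers 2 new) → pick S3 (covers 1 new) → pick S4 (covers 1 new). Total picks: 5.

5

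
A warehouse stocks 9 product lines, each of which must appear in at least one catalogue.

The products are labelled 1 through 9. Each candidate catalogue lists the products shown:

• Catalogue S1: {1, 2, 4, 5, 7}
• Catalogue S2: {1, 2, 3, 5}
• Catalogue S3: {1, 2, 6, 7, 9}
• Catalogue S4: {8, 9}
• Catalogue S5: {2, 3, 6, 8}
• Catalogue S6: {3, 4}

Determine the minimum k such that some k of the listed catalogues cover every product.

Take {S1, S3, S5}. Their union is {1, 2, 3, 4, 5, 6, 7, 8, 9}, which is all 9 products.
No 2 of the 6 catalogues cover everything (all 15 combinations miss at least one product), so 3 is optimal.

3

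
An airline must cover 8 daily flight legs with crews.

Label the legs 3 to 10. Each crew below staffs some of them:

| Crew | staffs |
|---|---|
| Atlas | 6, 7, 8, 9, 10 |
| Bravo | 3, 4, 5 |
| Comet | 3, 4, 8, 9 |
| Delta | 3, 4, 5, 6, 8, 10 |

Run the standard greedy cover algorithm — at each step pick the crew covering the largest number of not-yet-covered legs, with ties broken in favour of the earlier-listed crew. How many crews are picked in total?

2

Greedy: pick Delta (covers 6 new) → pick Atlas (covers 2 new). Total picks: 2.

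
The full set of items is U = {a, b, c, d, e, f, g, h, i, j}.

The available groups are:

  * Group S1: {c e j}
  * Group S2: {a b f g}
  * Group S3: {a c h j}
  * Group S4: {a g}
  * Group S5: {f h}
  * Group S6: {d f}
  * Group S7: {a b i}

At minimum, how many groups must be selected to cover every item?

S1 and S4 and S5 and S6 and S7 together: S1 ∪ S4 ∪ S5 ∪ S6 ∪ S7 = {a, b, c, d, e, f, g, h, i, j} — every item is covered.
No 4 of the 7 groups cover everything (all 35 combinations miss at least one item), so 5 is optimal.

5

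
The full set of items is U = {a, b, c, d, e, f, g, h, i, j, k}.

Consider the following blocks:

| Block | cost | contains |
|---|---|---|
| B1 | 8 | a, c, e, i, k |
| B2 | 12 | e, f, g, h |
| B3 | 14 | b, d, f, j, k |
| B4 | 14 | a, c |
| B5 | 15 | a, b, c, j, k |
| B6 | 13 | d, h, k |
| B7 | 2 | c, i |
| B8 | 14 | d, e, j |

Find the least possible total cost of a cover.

34

B1, B2, B3 together cover every item (B1 ∪ B2 ∪ B3 = {a, b, c, d, e, f, g, h, i, j, k}); total cost 8 + 12 + 14 = 34.
The greedy pick B7, B1, B3, B2 costs 36; no covering selection beats 34.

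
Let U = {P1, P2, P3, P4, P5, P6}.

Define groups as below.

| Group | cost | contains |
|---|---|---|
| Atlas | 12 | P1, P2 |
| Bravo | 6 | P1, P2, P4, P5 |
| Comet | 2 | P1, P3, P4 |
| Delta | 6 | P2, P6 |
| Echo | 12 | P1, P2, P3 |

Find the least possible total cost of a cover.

Bravo, Comet, Delta together cover every point (Bravo ∪ Comet ∪ Delta = {P1, P2, P3, P4, P5, P6}); total cost 6 + 2 + 6 = 14.
No covering selection has total cost below 14.

14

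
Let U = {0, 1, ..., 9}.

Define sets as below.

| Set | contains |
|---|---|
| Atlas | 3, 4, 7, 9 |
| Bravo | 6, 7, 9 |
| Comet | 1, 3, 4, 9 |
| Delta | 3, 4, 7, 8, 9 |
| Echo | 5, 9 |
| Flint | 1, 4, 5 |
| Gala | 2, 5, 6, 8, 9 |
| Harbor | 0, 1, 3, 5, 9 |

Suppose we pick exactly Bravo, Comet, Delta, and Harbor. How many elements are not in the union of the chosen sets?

Union of Bravo, Comet, Delta, Harbor = {0, 1, 3, 4, 5, 6, 7, 8, 9}.
Not covered: 2 — 1 element.

1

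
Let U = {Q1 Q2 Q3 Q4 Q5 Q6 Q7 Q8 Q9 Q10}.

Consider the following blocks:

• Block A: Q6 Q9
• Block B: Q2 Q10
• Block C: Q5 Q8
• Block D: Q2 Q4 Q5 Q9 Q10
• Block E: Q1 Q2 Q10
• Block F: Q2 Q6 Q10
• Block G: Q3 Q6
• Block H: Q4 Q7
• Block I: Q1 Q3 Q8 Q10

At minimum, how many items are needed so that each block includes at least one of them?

Take T = {Q4, Q5, Q6, Q10}. Each listed block contains at least one of these, so T is a hitting set of size 4.
The blocks A, C, E, H are pairwise disjoint, so any hitting set needs a separate item for each — at least 4. Hence 4 is optimal.

4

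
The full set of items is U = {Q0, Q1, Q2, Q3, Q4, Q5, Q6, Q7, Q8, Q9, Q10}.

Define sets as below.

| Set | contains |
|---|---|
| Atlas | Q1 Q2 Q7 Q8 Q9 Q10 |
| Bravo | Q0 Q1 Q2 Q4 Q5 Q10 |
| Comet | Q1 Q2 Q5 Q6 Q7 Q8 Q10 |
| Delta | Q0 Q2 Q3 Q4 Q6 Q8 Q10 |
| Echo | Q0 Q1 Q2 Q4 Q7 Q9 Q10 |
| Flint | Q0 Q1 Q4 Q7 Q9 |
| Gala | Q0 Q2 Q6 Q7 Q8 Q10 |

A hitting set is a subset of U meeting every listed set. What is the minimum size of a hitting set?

2

The 2 items {Q7, Q10} hit every set.
No single item lies in every set, so at least 2 are needed and 2 is optimal.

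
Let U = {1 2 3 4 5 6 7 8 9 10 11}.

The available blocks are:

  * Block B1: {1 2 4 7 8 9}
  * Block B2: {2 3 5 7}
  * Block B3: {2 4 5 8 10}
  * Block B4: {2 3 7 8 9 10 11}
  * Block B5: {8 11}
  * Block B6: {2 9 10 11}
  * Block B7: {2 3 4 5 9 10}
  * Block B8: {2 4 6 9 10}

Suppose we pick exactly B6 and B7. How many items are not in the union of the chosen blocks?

4

Union of B6, B7 = {2, 3, 4, 5, 9, 10, 11}.
Not covered: 1, 6, 7, 8 — 4 items.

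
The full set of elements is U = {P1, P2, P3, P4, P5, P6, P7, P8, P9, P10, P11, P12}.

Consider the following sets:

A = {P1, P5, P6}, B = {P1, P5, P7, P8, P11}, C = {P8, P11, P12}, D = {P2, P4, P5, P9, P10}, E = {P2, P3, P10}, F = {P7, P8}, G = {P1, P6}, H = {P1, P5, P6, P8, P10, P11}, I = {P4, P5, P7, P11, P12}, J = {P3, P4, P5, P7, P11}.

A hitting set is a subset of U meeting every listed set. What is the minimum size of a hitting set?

4

Take T = {P1, P2, P7, P8}. Each listed set contains at least one of these, so T is a hitting set of size 4.
No choice of 3 elements meets every set, so 4 is the minimum.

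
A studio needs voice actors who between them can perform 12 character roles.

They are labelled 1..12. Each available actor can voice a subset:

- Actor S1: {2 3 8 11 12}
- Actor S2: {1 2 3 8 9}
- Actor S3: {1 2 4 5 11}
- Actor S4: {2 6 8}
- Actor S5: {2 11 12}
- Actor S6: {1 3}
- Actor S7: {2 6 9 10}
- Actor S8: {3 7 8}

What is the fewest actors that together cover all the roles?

4

Take {S3, S5, S7, S8}. Their union is {1, 2, 3, 4, 5, 6, 7, 8, 9, 10, 11, 12}, which is all 12 roles.
Only S3 contains 4, so S3 is forced; the remaining 7 roles need at least 3 more actors (each remaining actor adds at most 3) — so at least 4 actors are needed, and 4 is optimal.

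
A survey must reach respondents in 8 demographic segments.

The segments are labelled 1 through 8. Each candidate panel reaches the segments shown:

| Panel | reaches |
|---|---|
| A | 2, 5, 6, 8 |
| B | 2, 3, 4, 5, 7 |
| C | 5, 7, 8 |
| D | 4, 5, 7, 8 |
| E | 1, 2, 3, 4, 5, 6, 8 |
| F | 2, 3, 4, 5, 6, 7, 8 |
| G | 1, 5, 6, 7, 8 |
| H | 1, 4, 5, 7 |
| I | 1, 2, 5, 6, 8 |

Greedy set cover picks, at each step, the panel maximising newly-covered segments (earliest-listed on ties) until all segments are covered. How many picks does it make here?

Greedy: pick E (covers 7 new) → pick B (covers 1 new). Total picks: 2.

2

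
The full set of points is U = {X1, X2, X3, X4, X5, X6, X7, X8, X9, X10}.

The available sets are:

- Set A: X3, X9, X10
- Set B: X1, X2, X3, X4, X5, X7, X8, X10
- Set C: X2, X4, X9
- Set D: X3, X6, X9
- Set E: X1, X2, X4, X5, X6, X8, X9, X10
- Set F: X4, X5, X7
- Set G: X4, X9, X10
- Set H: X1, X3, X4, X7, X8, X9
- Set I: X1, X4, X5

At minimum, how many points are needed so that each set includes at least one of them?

2

The 2 points {X4, X9} hit every set.
The sets A, I are pairwise disjoint, so any hitting set needs a separate point for each — at least 2. Hence 2 is optimal.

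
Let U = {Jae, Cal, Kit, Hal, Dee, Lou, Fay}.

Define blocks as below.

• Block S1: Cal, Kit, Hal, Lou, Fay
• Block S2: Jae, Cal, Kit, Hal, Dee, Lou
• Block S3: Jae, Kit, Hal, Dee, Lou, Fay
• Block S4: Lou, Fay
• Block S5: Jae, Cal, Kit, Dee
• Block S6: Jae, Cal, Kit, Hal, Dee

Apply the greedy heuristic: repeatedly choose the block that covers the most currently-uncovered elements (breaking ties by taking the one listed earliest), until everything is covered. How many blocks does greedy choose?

2

Greedy: pick S2 (covers 6 new) → pick S1 (covers 1 new). Total picks: 2.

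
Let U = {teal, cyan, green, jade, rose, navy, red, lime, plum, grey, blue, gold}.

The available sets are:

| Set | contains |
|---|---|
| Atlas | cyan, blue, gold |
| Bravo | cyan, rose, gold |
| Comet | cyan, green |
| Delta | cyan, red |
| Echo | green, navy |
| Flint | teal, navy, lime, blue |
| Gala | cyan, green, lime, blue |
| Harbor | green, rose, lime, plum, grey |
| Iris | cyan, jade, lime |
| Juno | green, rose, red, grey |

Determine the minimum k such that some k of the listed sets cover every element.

5

Take {Atlas, Delta, Flint, Harbor, Iris}. Their union is {teal, cyan, green, jade, rose, navy, red, lime, plum, grey, blue, gold}, which is all 12 elements.
No 4 of the 10 sets cover everything (all 210 combinations miss at least one element), so 5 is optimal.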